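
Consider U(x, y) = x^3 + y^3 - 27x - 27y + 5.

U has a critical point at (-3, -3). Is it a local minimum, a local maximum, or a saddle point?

The mixed partial ∂²U/∂x∂y is 0, so the Hessian at any point is diag(U_xx, U_yy) = diag(6x, 6y).
At (-3, -3): H = diag(-18, -18).
Both eigenvalues are negative, so H is negative definite: a local maximum.

local maximum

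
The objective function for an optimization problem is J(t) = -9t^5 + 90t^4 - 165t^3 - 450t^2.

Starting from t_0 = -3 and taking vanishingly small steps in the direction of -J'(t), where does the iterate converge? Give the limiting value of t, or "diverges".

J'(t) = -45t(t - 5)(t - 4)(t + 1), so J'(-3) = -15120.
Gradient descent moves in the -J' direction, i.e. t is increasing.
The nearest critical point in that direction is t = -1, where J'' = 1350 > 0 (a local minimum). The iterate converges there.

-1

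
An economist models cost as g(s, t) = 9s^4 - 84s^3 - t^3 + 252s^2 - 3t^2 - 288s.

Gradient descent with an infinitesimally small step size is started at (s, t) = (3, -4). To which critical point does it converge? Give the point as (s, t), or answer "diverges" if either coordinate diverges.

g is separable, so gradient descent decouples: s follows -∂g/∂s, t follows -∂g/∂t.
∂g/∂s = 36(s - 4)(s - 2)(s - 1); at s=3 this is -72, so s increases.
∂g/∂t = -3t(t + 2); at t=-4 this is -24, so t increases.
s converges to its nearest critical value 4 (a local min of the s-part); t converges to -2. The iterate converges to (4, -2).

(4, -2)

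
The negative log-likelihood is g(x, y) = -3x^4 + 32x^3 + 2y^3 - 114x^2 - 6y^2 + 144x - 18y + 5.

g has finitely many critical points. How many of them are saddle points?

g separates as a function of x plus a function of y, so ∇g=0 decouples.
∂g/∂x = -12(x - 4)(x - 3)(x - 1) = 0 at x ∈ {1, 3, 4}; ∂g/∂y = 6(y - 3)(y + 1) = 0 at y ∈ {-1, 3}.
The Hessian is diagonal: diag(g_xx, g_yy). Second derivatives: g_xx(1)=-72, g_xx(3)=24, g_xx(4)=-36; g_yy(-1)=-24, g_yy(3)=24.
Saddle points occur where the two diagonal entries have opposite signs: (1, 3), (3, -1), (4, 3). Count: 3.

3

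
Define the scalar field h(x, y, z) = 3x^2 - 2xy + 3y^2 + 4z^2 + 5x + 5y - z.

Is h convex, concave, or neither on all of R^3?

h is quadratic, so its Hessian is the constant matrix H = [[6, -2, 0], [-2, 6, 0], [0, 0, 8]].
Leading principal minors: 6, 32, 256.
All positive ⇒ H ≻ 0 ⇒ convex.

convex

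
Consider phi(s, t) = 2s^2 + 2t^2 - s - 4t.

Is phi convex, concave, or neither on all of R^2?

phi is quadratic, so its Hessian is the constant matrix H = [[4, 0], [0, 4]].
det(H) = 16, tr(H) = 8.
det(H) > 0 and tr(H) > 0, so H is positive definite everywhere: convex.

convex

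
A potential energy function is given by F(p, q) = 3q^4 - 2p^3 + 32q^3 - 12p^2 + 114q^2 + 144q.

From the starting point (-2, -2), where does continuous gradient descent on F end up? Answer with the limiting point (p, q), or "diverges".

F is separable, so gradient descent decouples: p follows -∂F/∂p, q follows -∂F/∂q.
∂F/∂p = -6p(p + 4); at p=-2 this is 24, so p decreases.
∂F/∂q = 12(q + 1)(q + 3)(q + 4); at q=-2 this is -24, so q increases.
p converges to its nearest critical value -4 (a local min of the p-part); q converges to -1. The iterate converges to (-4, -1).

(-4, -1)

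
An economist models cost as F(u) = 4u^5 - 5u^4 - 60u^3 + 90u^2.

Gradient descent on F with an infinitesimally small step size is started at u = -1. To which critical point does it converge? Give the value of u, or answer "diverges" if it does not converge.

0

F'(u) = 20u(u - 3)(u - 1)(u + 3), so F'(-1) = -320.
Gradient descent moves in the -F' direction, i.e. u is increasing.
The nearest critical point in that direction is u = 0, where F'' = 180 > 0 (a local minimum). The iterate converges there.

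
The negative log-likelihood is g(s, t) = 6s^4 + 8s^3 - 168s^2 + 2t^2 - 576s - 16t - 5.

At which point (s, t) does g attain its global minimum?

g(s,t) separates as P(s) + Q(t) − 5, so its minimum is min P + min Q − 5.
P'(s) = 24(s - 4)(s + 2)(s + 3) vanishes at s ∈ {-3, -2, 4}; Q'(t) = 4(t - 4) vanishes at t ∈ {4}.
Local minima of P (where P''>0): P(-3)=486, P(4)=-2944. Local minima of Q: Q(4)=-32.
So the global minimum of g is P(4) + Q(4) − 5 = -2944 − 32 − 5 = -2981, attained at (4, 4).

(4, 4)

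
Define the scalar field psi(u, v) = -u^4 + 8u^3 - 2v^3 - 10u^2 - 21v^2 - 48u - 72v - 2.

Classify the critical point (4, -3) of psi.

The mixed partial ∂²psi/∂u∂v is 0, so the Hessian at any point is diag(psi_uu, psi_vv) = diag(4(-3u^2 + 12u - 5), -6(2v + 7)).
At (4, -3): H = diag(-20, -6).
Both eigenvalues are negative, so H is negative definite: a local maximum.

local maximum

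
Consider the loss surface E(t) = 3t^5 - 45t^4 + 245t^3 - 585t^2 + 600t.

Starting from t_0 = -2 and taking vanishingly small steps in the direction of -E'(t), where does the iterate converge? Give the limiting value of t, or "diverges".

diverges

E'(t) = 15(t - 5)(t - 4)(t - 2)(t - 1), so E'(-2) = 7560.
Gradient descent moves in the -E' direction, i.e. t is decreasing.
There is no critical point below t=-2, and E' keeps the same sign, so the iterate runs off to −∞.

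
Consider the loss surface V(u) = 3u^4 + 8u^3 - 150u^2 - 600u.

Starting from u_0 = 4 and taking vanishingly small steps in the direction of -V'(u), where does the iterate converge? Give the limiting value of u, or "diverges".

5

V'(u) = 12(u - 5)(u + 2)(u + 5), so V'(4) = -648.
Gradient descent moves in the -V' direction, i.e. u is increasing.
The nearest critical point in that direction is u = 5, where V'' = 840 > 0 (a local minimum). The iterate converges there.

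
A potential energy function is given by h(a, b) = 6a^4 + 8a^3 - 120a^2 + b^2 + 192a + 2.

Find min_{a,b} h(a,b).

h(a,b) separates as P(a) + Q(b) + 2, so its minimum is min P + min Q + 2.
P'(a) = 24(a - 2)(a - 1)(a + 4) vanishes at a ∈ {-4, 1, 2}; Q'(b) = 2b vanishes at b ∈ {0}.
Local minima of P (where P''>0): P(-4)=-1664, P(2)=64. Local minima of Q: Q(0)=0.
So the global minimum of h is P(-4) + Q(0) + 2 = -1664 + 0 + 2 = -1662, attained at (-4, 0).

-1662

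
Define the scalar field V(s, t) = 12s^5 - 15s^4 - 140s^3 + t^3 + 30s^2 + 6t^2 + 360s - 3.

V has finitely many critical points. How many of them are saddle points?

4

V separates as a function of s plus a function of t, so ∇V=0 decouples.
∂V/∂s = 60(s - 3)(s - 1)(s + 1)(s + 2) = 0 at s ∈ {-2, -1, 1, 3}; ∂V/∂t = 3t(t + 4) = 0 at t ∈ {-4, 0}.
The Hessian is diagonal: diag(V_ss, V_tt). Second derivatives: V_ss(-2)=-900, V_ss(-1)=480, V_ss(1)=-720, V_ss(3)=2400; V_tt(-4)=-12, V_tt(0)=12.
Saddle points occur where the two diagonal entries have opposite signs: (-2, 0), (-1, -4), (1, 0), (3, -4). Count: 4.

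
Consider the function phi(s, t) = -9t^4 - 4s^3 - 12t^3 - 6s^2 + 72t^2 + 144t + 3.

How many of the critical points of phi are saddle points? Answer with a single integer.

phi separates as a function of s plus a function of t, so ∇phi=0 decouples.
∂phi/∂s = -12s(s + 1) = 0 at s ∈ {-1, 0}; ∂phi/∂t = -36(t - 2)(t + 1)(t + 2) = 0 at t ∈ {-2, -1, 2}.
The Hessian is diagonal: diag(phi_ss, phi_tt). Second derivatives: phi_ss(-1)=12, phi_ss(0)=-12; phi_tt(-2)=-144, phi_tt(-1)=108, phi_tt(2)=-432.
Saddle points occur where the two diagonal entries have opposite signs: (-1, -2), (-1, 2), (0, -1). Count: 3.

3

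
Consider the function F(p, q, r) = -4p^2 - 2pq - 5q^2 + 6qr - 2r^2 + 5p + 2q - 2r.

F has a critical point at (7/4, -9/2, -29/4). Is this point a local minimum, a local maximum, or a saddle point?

The Hessian is constant: H = [[-8, -2, 0], [-2, -10, 6], [0, 6, -4]].
Leading principal minors: Δ₁ = -8, Δ₂ = 76, Δ₃ = -16.
The minors alternate sign starting negative (−, +, −), so H is negative definite: a local maximum.

local maximum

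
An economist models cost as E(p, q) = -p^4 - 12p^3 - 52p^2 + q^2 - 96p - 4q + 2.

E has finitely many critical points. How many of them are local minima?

E separates as a function of p plus a function of q, so ∇E=0 decouples.
∂E/∂p = -4(p + 2)(p + 3)(p + 4) = 0 at p ∈ {-4, -3, -2}; ∂E/∂q = 2(q - 2) = 0 at q ∈ {2}.
The Hessian is diagonal: diag(E_pp, E_qq). Second derivatives: E_pp(-4)=-8, E_pp(-3)=4, E_pp(-2)=-8; E_qq(2)=2.
Local minima occur where both diagonal entries positive: (-3, 2). Count: 1.

1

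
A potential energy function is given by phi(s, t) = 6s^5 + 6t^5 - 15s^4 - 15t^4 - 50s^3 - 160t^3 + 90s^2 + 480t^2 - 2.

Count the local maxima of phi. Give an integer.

phi separates as a function of s plus a function of t, so ∇phi=0 decouples.
∂phi/∂s = 30s(s - 3)(s - 1)(s + 2) = 0 at s ∈ {-2, 0, 1, 3}; ∂phi/∂t = 30t(t - 4)(t - 2)(t + 4) = 0 at t ∈ {-4, 0, 2, 4}.
The Hessian is diagonal: diag(phi_ss, phi_tt). Second derivatives: phi_ss(-2)=-900, phi_ss(0)=180, phi_ss(1)=-180, phi_ss(3)=900; phi_tt(-4)=-5760, phi_tt(0)=960, phi_tt(2)=-720, phi_tt(4)=1920.
Local maxima occur where both diagonal entries negative: (-2, -4), (-2, 2), (1, -4), (1, 2). Count: 4.

4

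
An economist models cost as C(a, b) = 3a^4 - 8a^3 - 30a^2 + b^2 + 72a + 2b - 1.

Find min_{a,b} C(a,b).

-154

C(a,b) separates as P(a) + Q(b) − 1, so its minimum is min P + min Q − 1.
P'(a) = 12(a - 3)(a - 1)(a + 2) vanishes at a ∈ {-2, 1, 3}; Q'(b) = 2b + 2 vanishes at b ∈ {-1}.
Local minima of P (where P''>0): P(-2)=-152, P(3)=-27. Local minima of Q: Q(-1)=-1.
So the global minimum of C is P(-2) + Q(-1) − 1 = -152 − 1 − 1 = -154, attained at (-2, -1).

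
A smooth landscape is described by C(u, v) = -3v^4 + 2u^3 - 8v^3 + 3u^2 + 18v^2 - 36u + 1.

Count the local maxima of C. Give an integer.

C separates as a function of u plus a function of v, so ∇C=0 decouples.
∂C/∂u = 6(u - 2)(u + 3) = 0 at u ∈ {-3, 2}; ∂C/∂v = -12v(v - 1)(v + 3) = 0 at v ∈ {-3, 0, 1}.
The Hessian is diagonal: diag(C_uu, C_vv). Second derivatives: C_uu(-3)=-30, C_uu(2)=30; C_vv(-3)=-144, C_vv(0)=36, C_vv(1)=-48.
Local maxima occur where both diagonal entries negative: (-3, -3), (-3, 1). Count: 2.

2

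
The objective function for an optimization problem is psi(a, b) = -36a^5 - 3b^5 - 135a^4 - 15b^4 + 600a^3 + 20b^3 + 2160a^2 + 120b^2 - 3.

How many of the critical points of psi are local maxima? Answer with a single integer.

4

psi separates as a function of a plus a function of b, so ∇psi=0 decouples.
∂psi/∂a = -180a(a - 3)(a + 2)(a + 4) = 0 at a ∈ {-4, -2, 0, 3}; ∂psi/∂b = -15b(b - 2)(b + 2)(b + 4) = 0 at b ∈ {-4, -2, 0, 2}.
The Hessian is diagonal: diag(psi_aa, psi_bb). Second derivatives: psi_aa(-4)=10080, psi_aa(-2)=-3600, psi_aa(0)=4320, psi_aa(3)=-18900; psi_bb(-4)=720, psi_bb(-2)=-240, psi_bb(0)=240, psi_bb(2)=-720.
Local maxima occur where both diagonal entries negative: (-2, -2), (-2, 2), (3, -2), (3, 2). Count: 4.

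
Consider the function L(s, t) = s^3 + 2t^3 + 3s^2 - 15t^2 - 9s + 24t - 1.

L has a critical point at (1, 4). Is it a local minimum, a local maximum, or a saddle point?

local minimum

The mixed partial ∂²L/∂s∂t is 0, so the Hessian at any point is diag(L_ss, L_tt) = diag(6(s + 1), 6(2t - 5)).
At (1, 4): H = diag(12, 18).
Both eigenvalues are positive, so H is positive definite: a local minimum.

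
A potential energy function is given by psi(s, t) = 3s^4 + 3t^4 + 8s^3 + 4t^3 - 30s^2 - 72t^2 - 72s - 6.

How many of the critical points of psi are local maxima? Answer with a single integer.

psi separates as a function of s plus a function of t, so ∇psi=0 decouples.
∂psi/∂s = 12(s - 2)(s + 1)(s + 3) = 0 at s ∈ {-3, -1, 2}; ∂psi/∂t = 12t(t - 3)(t + 4) = 0 at t ∈ {-4, 0, 3}.
The Hessian is diagonal: diag(psi_ss, psi_tt). Second derivatives: psi_ss(-3)=120, psi_ss(-1)=-72, psi_ss(2)=180; psi_tt(-4)=336, psi_tt(0)=-144, psi_tt(3)=252.
Local maxima occur where both diagonal entries negative: (-1, 0). Count: 1.

1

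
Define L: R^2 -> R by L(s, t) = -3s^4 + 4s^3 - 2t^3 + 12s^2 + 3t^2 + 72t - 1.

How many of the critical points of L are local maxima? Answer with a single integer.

2

L separates as a function of s plus a function of t, so ∇L=0 decouples.
∂L/∂s = -12s(s - 2)(s + 1) = 0 at s ∈ {-1, 0, 2}; ∂L/∂t = -6(t - 4)(t + 3) = 0 at t ∈ {-3, 4}.
The Hessian is diagonal: diag(L_ss, L_tt). Second derivatives: L_ss(-1)=-36, L_ss(0)=24, L_ss(2)=-72; L_tt(-3)=42, L_tt(4)=-42.
Local maxima occur where both diagonal entries negative: (-1, 4), (2, 4). Count: 2.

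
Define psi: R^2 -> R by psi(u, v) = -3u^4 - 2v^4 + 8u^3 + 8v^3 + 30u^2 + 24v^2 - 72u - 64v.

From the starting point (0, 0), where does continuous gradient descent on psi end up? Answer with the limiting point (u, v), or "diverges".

(1, 1)

psi is separable, so gradient descent decouples: u follows -∂psi/∂u, v follows -∂psi/∂v.
∂psi/∂u = -12(u - 3)(u - 1)(u + 2); at u=0 this is -72, so u increases.
∂psi/∂v = -8(v - 4)(v - 1)(v + 2); at v=0 this is -64, so v increases.
u converges to its nearest critical value 1 (a local min of the u-part); v converges to 1. The iterate converges to (1, 1).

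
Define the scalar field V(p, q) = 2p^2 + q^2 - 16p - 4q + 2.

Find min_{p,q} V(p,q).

-34

V(p,q) separates as A(p) + B(q) + 2, so its minimum is min A + min B + 2.
A'(p) = 4p - 16 vanishes at p ∈ {4}; B'(q) = 2q - 4 vanishes at q ∈ {2}.
Local minima of A (where A''>0): A(4)=-32. Local minima of B: B(2)=-4.
So the global minimum of V is A(4) + B(2) + 2 = -32 − 4 + 2 = -34, attained at (4, 2).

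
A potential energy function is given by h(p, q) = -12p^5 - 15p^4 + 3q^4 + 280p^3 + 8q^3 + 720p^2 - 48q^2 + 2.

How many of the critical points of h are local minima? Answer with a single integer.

4

h separates as a function of p plus a function of q, so ∇h=0 decouples.
∂h/∂p = -60p(p - 4)(p + 2)(p + 3) = 0 at p ∈ {-3, -2, 0, 4}; ∂h/∂q = 12q(q - 2)(q + 4) = 0 at q ∈ {-4, 0, 2}.
The Hessian is diagonal: diag(h_pp, h_qq). Second derivatives: h_pp(-3)=1260, h_pp(-2)=-720, h_pp(0)=1440, h_pp(4)=-10080; h_qq(-4)=288, h_qq(0)=-96, h_qq(2)=144.
Local minima occur where both diagonal entries positive: (-3, -4), (-3, 2), (0, -4), (0, 2). Count: 4.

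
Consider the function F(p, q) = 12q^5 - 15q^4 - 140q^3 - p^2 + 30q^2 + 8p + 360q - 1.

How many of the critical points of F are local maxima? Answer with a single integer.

2

F separates as a function of p plus a function of q, so ∇F=0 decouples.
∂F/∂p = -2(p - 4) = 0 at p ∈ {4}; ∂F/∂q = 60(q - 3)(q - 1)(q + 1)(q + 2) = 0 at q ∈ {-2, -1, 1, 3}.
The Hessian is diagonal: diag(F_pp, F_qq). Second derivatives: F_pp(4)=-2; F_qq(-2)=-900, F_qq(-1)=480, F_qq(1)=-720, F_qq(3)=2400.
Local maxima occur where both diagonal entries negative: (4, -2), (4, 1). Count: 2.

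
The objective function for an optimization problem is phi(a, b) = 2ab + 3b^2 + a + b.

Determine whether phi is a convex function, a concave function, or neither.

phi is quadratic, so its Hessian is the constant matrix H = [[0, 2], [2, 6]].
det(H) = -4, tr(H) = 6.
det(H) < 0, so H is indefinite: neither convex nor concave.

neither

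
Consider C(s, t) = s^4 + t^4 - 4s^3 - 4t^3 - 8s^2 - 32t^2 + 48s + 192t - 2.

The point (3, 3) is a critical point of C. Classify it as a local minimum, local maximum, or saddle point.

The mixed partial ∂²C/∂s∂t is 0, so the Hessian at any point is diag(C_ss, C_tt) = diag(4(3s^2 - 6s - 4), 4(3t^2 - 6t - 16)).
At (3, 3): H = diag(20, -28).
The eigenvalues have opposite signs, so H is indefinite: a saddle point.

saddle point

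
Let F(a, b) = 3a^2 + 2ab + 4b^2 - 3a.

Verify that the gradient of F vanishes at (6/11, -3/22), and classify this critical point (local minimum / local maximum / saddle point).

local minimum

∇F = (6a + 2b - 3, 2a + 8b); substituting (6/11, -3/22) gives ∇F = (0, 0), so (6/11, -3/22) is indeed a critical point.
The Hessian of F is constant: H = [[6, 2], [2, 8]].
det(H) = 6·8 − 2² = 44.
det(H) > 0 and tr(H) = 14 > 0, so H is positive definite and the point is a local minimum.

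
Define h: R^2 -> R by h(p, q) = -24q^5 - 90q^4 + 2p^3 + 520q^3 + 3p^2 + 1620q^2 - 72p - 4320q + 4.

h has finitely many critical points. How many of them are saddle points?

4

h separates as a function of p plus a function of q, so ∇h=0 decouples.
∂h/∂p = 6(p - 3)(p + 4) = 0 at p ∈ {-4, 3}; ∂h/∂q = -120(q - 3)(q - 1)(q + 3)(q + 4) = 0 at q ∈ {-4, -3, 1, 3}.
The Hessian is diagonal: diag(h_pp, h_qq). Second derivatives: h_pp(-4)=-42, h_pp(3)=42; h_qq(-4)=4200, h_qq(-3)=-2880, h_qq(1)=4800, h_qq(3)=-10080.
Saddle points occur where the two diagonal entries have opposite signs: (-4, -4), (-4, 1), (3, -3), (3, 3). Count: 4.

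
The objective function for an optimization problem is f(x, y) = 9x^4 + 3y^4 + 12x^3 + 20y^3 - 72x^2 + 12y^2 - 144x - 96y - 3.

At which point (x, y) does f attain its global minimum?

(2, 1)

f(x,y) separates as P(x) + Q(y) − 3, so its minimum is min P + min Q − 3.
P'(x) = 36(x - 2)(x + 1)(x + 2) vanishes at x ∈ {-2, -1, 2}; Q'(y) = 12(y - 1)(y + 2)(y + 4) vanishes at y ∈ {-4, -2, 1}.
Local minima of P (where P''>0): P(-2)=48, P(2)=-336. Local minima of Q: Q(-4)=64, Q(1)=-61.
So the global minimum of f is P(2) + Q(1) − 3 = -336 − 61 − 3 = -400, attained at (2, 1).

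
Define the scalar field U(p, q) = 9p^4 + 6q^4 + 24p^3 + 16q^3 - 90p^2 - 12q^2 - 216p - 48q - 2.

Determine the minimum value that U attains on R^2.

-496

U(p,q) separates as A(p) + B(q) − 2, so its minimum is min A + min B − 2.
A'(p) = 36(p - 2)(p + 1)(p + 3) vanishes at p ∈ {-3, -1, 2}; B'(q) = 24(q - 1)(q + 1)(q + 2) vanishes at q ∈ {-2, -1, 1}.
Local minima of A (where A''>0): A(-3)=-81, A(2)=-456. Local minima of B: B(-2)=16, B(1)=-38.
So the global minimum of U is A(2) + B(1) − 2 = -456 − 38 − 2 = -496, attained at (2, 1).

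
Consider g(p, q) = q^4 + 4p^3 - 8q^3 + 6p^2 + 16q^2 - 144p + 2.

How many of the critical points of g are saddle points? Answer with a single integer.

g separates as a function of p plus a function of q, so ∇g=0 decouples.
∂g/∂p = 12(p - 3)(p + 4) = 0 at p ∈ {-4, 3}; ∂g/∂q = 4q(q - 4)(q - 2) = 0 at q ∈ {0, 2, 4}.
The Hessian is diagonal: diag(g_pp, g_qq). Second derivatives: g_pp(-4)=-84, g_pp(3)=84; g_qq(0)=32, g_qq(2)=-16, g_qq(4)=32.
Saddle points occur where the two diagonal entries have opposite signs: (-4, 0), (-4, 4), (3, 2). Count: 3.

3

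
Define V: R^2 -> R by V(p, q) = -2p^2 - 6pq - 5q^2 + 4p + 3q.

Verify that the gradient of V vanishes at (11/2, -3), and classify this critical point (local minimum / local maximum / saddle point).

∇V = (-4p - 6q + 4, -6p - 10q + 3); substituting (11/2, -3) gives ∇V = (0, 0), so (11/2, -3) is indeed a critical point.
The Hessian of V is constant: H = [[-4, -6], [-6, -10]].
det(H) = (-4)·(-10) − (-6)² = 4.
det(H) > 0 and tr(H) = -14 < 0, so H is negative definite and the point is a local maximum.

local maximum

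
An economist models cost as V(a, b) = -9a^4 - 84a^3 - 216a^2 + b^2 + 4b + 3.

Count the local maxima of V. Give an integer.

0

V separates as a function of a plus a function of b, so ∇V=0 decouples.
∂V/∂a = -36a(a + 3)(a + 4) = 0 at a ∈ {-4, -3, 0}; ∂V/∂b = 2(b + 2) = 0 at b ∈ {-2}.
The Hessian is diagonal: diag(V_aa, V_bb). Second derivatives: V_aa(-4)=-144, V_aa(-3)=108, V_aa(0)=-432; V_bb(-2)=2.
Local maxima occur where both diagonal entries negative: none. Count: 0.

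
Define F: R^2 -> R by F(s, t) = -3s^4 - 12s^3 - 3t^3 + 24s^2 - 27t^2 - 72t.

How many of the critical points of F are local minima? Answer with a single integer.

1

F separates as a function of s plus a function of t, so ∇F=0 decouples.
∂F/∂s = -12s(s - 1)(s + 4) = 0 at s ∈ {-4, 0, 1}; ∂F/∂t = -9(t + 2)(t + 4) = 0 at t ∈ {-4, -2}.
The Hessian is diagonal: diag(F_ss, F_tt). Second derivatives: F_ss(-4)=-240, F_ss(0)=48, F_ss(1)=-60; F_tt(-4)=18, F_tt(-2)=-18.
Local minima occur where both diagonal entries positive: (0, -4). Count: 1.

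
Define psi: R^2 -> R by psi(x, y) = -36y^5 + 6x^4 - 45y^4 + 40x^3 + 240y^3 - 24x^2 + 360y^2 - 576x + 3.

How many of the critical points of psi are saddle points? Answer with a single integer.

6

psi separates as a function of x plus a function of y, so ∇psi=0 decouples.
∂psi/∂x = 24(x - 2)(x + 3)(x + 4) = 0 at x ∈ {-4, -3, 2}; ∂psi/∂y = -180y(y - 2)(y + 1)(y + 2) = 0 at y ∈ {-2, -1, 0, 2}.
The Hessian is diagonal: diag(psi_xx, psi_yy). Second derivatives: psi_xx(-4)=144, psi_xx(-3)=-120, psi_xx(2)=720; psi_yy(-2)=1440, psi_yy(-1)=-540, psi_yy(0)=720, psi_yy(2)=-4320.
Saddle points occur where the two diagonal entries have opposite signs: (-4, -1), (-4, 2), (-3, -2), (-3, 0), (2, -1), (2, 2). Count: 6.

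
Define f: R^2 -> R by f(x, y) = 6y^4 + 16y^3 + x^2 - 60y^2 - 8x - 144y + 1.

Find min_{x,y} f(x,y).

f(x,y) separates as P(x) + Q(y) + 1, so its minimum is min P + min Q + 1.
P'(x) = 2x - 8 vanishes at x ∈ {4}; Q'(y) = 24(y - 2)(y + 1)(y + 3) vanishes at y ∈ {-3, -1, 2}.
Local minima of P (where P''>0): P(4)=-16. Local minima of Q: Q(-3)=-54, Q(2)=-304.
So the global minimum of f is P(4) + Q(2) + 1 = -16 − 304 + 1 = -319, attained at (4, 2).

-319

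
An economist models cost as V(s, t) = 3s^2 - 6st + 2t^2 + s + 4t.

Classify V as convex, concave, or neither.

V is quadratic, so its Hessian is the constant matrix H = [[6, -6], [-6, 4]].
det(H) = -12, tr(H) = 10.
det(H) < 0, so H is indefinite: neither convex nor concave.

neither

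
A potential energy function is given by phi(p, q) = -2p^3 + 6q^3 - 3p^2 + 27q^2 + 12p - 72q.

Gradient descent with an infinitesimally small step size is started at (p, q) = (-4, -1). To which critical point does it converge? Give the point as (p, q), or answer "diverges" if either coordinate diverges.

(-2, 1)

phi is separable, so gradient descent decouples: p follows -∂phi/∂p, q follows -∂phi/∂q.
∂phi/∂p = -6(p - 1)(p + 2); at p=-4 this is -60, so p increases.
∂phi/∂q = 18(q - 1)(q + 4); at q=-1 this is -108, so q increases.
p converges to its nearest critical value -2 (a local min of the p-part); q converges to 1. The iterate converges to (-2, 1).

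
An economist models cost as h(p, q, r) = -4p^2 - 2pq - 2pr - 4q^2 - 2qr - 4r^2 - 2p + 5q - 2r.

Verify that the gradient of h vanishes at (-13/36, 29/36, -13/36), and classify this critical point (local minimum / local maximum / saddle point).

local maximum

∇h = (-8p - 2q - 2r - 2, -2p - 8q - 2r + 5, -2p - 2q - 8r - 2); substituting (-13/36, 29/36, -13/36) gives ∇h = (0, 0, 0), so (-13/36, 29/36, -13/36) is indeed a critical point.
The Hessian is constant: H = [[-8, -2, -2], [-2, -8, -2], [-2, -2, -8]].
Leading principal minors: Δ₁ = -8, Δ₂ = 60, Δ₃ = -432.
The minors alternate sign starting negative (−, +, −), so H is negative definite: a local maximum.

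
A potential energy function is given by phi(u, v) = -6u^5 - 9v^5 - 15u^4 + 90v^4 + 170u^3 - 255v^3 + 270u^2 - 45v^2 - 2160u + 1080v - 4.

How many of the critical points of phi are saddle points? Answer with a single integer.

phi separates as a function of u plus a function of v, so ∇phi=0 decouples.
∂phi/∂u = -30(u - 3)(u - 2)(u + 3)(u + 4) = 0 at u ∈ {-4, -3, 2, 3}; ∂phi/∂v = -45(v - 4)(v - 3)(v - 2)(v + 1) = 0 at v ∈ {-1, 2, 3, 4}.
The Hessian is diagonal: diag(phi_uu, phi_vv). Second derivatives: phi_uu(-4)=1260, phi_uu(-3)=-900, phi_uu(2)=900, phi_uu(3)=-1260; phi_vv(-1)=2700, phi_vv(2)=-270, phi_vv(3)=180, phi_vv(4)=-450.
Saddle points occur where the two diagonal entries have opposite signs: (-4, 2), (-4, 4), (-3, -1), (-3, 3), (2, 2), (2, 4), (3, -1), (3, 3). Count: 8.

8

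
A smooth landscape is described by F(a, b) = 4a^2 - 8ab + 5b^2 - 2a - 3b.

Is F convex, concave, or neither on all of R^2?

F is quadratic, so its Hessian is the constant matrix H = [[8, -8], [-8, 10]].
det(H) = 16, tr(H) = 18.
det(H) > 0 and tr(H) > 0, so H is positive definite everywhere: convex.

convex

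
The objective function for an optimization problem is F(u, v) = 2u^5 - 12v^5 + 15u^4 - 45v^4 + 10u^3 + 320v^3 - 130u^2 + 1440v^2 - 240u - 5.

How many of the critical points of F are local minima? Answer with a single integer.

4

F separates as a function of u plus a function of v, so ∇F=0 decouples.
∂F/∂u = 10(u - 2)(u + 1)(u + 3)(u + 4) = 0 at u ∈ {-4, -3, -1, 2}; ∂F/∂v = -60v(v - 4)(v + 3)(v + 4) = 0 at v ∈ {-4, -3, 0, 4}.
The Hessian is diagonal: diag(F_uu, F_vv). Second derivatives: F_uu(-4)=-180, F_uu(-3)=100, F_uu(-1)=-180, F_uu(2)=900; F_vv(-4)=1920, F_vv(-3)=-1260, F_vv(0)=2880, F_vv(4)=-13440.
Local minima occur where both diagonal entries positive: (-3, -4), (-3, 0), (2, -4), (2, 0). Count: 4.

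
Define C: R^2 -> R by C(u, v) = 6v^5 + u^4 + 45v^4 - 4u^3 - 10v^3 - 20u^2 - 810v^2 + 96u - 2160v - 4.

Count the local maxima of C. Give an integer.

2

C separates as a function of u plus a function of v, so ∇C=0 decouples.
∂C/∂u = 4(u - 4)(u - 2)(u + 3) = 0 at u ∈ {-3, 2, 4}; ∂C/∂v = 30(v - 3)(v + 2)(v + 3)(v + 4) = 0 at v ∈ {-4, -3, -2, 3}.
The Hessian is diagonal: diag(C_uu, C_vv). Second derivatives: C_uu(-3)=140, C_uu(2)=-40, C_uu(4)=56; C_vv(-4)=-420, C_vv(-3)=180, C_vv(-2)=-300, C_vv(3)=6300.
Local maxima occur where both diagonal entries negative: (2, -4), (2, -2). Count: 2.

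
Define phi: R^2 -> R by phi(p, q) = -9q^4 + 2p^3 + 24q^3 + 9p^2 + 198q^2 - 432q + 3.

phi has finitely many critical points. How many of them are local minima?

phi separates as a function of p plus a function of q, so ∇phi=0 decouples.
∂phi/∂p = 6p(p + 3) = 0 at p ∈ {-3, 0}; ∂phi/∂q = -36(q - 4)(q - 1)(q + 3) = 0 at q ∈ {-3, 1, 4}.
The Hessian is diagonal: diag(phi_pp, phi_qq). Second derivatives: phi_pp(-3)=-18, phi_pp(0)=18; phi_qq(-3)=-1008, phi_qq(1)=432, phi_qq(4)=-756.
Local minima occur where both diagonal entries positive: (0, 1). Count: 1.

1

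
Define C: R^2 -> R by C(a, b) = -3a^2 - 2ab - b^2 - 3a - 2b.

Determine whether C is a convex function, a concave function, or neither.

concave

C is quadratic, so its Hessian is the constant matrix H = [[-6, -2], [-2, -2]].
det(H) = 8, tr(H) = -8.
det(H) > 0 and tr(H) < 0, so H is negative definite everywhere: concave.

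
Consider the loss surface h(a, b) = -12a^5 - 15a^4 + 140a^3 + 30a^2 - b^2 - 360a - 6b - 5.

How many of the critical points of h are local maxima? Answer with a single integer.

h separates as a function of a plus a function of b, so ∇h=0 decouples.
∂h/∂a = -60(a - 2)(a - 1)(a + 1)(a + 3) = 0 at a ∈ {-3, -1, 1, 2}; ∂h/∂b = -2(b + 3) = 0 at b ∈ {-3}.
The Hessian is diagonal: diag(h_aa, h_bb). Second derivatives: h_aa(-3)=2400, h_aa(-1)=-720, h_aa(1)=480, h_aa(2)=-900; h_bb(-3)=-2.
Local maxima occur where both diagonal entries negative: (-1, -3), (2, -3). Count: 2.

2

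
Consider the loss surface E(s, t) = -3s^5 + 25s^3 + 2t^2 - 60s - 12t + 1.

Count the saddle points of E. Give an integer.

2

E separates as a function of s plus a function of t, so ∇E=0 decouples.
∂E/∂s = -15(s - 2)(s - 1)(s + 1)(s + 2) = 0 at s ∈ {-2, -1, 1, 2}; ∂E/∂t = 4(t - 3) = 0 at t ∈ {3}.
The Hessian is diagonal: diag(E_ss, E_tt). Second derivatives: E_ss(-2)=180, E_ss(-1)=-90, E_ss(1)=90, E_ss(2)=-180; E_tt(3)=4.
Saddle points occur where the two diagonal entries have opposite signs: (-1, 3), (2, 3). Count: 2.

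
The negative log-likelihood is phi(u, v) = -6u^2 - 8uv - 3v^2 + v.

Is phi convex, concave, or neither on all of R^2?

concave

phi is quadratic, so its Hessian is the constant matrix H = [[-12, -8], [-8, -6]].
det(H) = 8, tr(H) = -18.
det(H) > 0 and tr(H) < 0, so H is negative definite everywhere: concave.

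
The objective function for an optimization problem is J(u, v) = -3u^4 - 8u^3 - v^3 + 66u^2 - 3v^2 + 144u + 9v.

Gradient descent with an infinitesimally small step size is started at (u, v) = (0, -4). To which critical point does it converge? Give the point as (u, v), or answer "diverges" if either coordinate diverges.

J is separable, so gradient descent decouples: u follows -∂J/∂u, v follows -∂J/∂v.
∂J/∂u = -12(u - 3)(u + 1)(u + 4); at u=0 this is 144, so u decreases.
∂J/∂v = -3(v - 1)(v + 3); at v=-4 this is -15, so v increases.
u converges to its nearest critical value -1 (a local min of the u-part); v converges to -3. The iterate converges to (-1, -3).

(-1, -3)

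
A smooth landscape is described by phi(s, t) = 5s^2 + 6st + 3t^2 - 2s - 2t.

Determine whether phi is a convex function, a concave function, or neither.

phi is quadratic, so its Hessian is the constant matrix H = [[10, 6], [6, 6]].
det(H) = 24, tr(H) = 16.
det(H) > 0 and tr(H) > 0, so H is positive definite everywhere: convex.

convex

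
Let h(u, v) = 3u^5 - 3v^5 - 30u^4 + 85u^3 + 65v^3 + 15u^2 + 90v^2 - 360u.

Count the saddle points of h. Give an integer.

h separates as a function of u plus a function of v, so ∇h=0 decouples.
∂h/∂u = 15(u - 4)(u - 3)(u - 2)(u + 1) = 0 at u ∈ {-1, 2, 3, 4}; ∂h/∂v = -15v(v - 4)(v + 1)(v + 3) = 0 at v ∈ {-3, -1, 0, 4}.
The Hessian is diagonal: diag(h_uu, h_vv). Second derivatives: h_uu(-1)=-900, h_uu(2)=90, h_uu(3)=-60, h_uu(4)=150; h_vv(-3)=630, h_vv(-1)=-150, h_vv(0)=180, h_vv(4)=-2100.
Saddle points occur where the two diagonal entries have opposite signs: (-1, -3), (-1, 0), (2, -1), (2, 4), (3, -3), (3, 0), (4, -1), (4, 4). Count: 8.

8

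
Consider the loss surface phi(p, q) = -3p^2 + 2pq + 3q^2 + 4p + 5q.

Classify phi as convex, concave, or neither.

phi is quadratic, so its Hessian is the constant matrix H = [[-6, 2], [2, 6]].
det(H) = -40, tr(H) = 0.
det(H) < 0, so H is indefinite: neither convex nor concave.

neither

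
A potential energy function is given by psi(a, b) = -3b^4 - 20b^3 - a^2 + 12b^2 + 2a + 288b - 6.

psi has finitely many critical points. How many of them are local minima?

psi separates as a function of a plus a function of b, so ∇psi=0 decouples.
∂psi/∂a = -2(a - 1) = 0 at a ∈ {1}; ∂psi/∂b = -12(b - 2)(b + 3)(b + 4) = 0 at b ∈ {-4, -3, 2}.
The Hessian is diagonal: diag(psi_aa, psi_bb). Second derivatives: psi_aa(1)=-2; psi_bb(-4)=-72, psi_bb(-3)=60, psi_bb(2)=-360.
Local minima occur where both diagonal entries positive: none. Count: 0.

0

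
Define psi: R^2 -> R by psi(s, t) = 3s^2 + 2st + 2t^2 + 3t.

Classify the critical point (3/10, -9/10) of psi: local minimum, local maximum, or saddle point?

local minimum

The Hessian of psi is constant: H = [[6, 2], [2, 4]].
det(H) = 6·4 − 2² = 20.
det(H) > 0 and tr(H) = 10 > 0, so H is positive definite and the point is a local minimum.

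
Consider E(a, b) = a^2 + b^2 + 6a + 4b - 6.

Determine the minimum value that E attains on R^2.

E(a,b) separates as P(a) + Q(b) − 6, so its minimum is min P + min Q − 6.
P'(a) = 2a + 6 vanishes at a ∈ {-3}; Q'(b) = 2b + 4 vanishes at b ∈ {-2}.
Local minima of P (where P''>0): P(-3)=-9. Local minima of Q: Q(-2)=-4.
So the global minimum of E is P(-3) + Q(-2) − 6 = -9 − 4 − 6 = -19, attained at (-3, -2).

-19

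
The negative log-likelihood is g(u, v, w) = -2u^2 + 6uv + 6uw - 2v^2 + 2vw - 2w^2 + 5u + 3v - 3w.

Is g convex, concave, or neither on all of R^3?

g is quadratic, so its Hessian is the constant matrix H = [[-4, 6, 6], [6, -4, 2], [6, 2, -4]].
Leading principal minors: -4, -20, 384.
Neither pattern holds ⇒ H is indefinite ⇒ neither convex nor concave.

neither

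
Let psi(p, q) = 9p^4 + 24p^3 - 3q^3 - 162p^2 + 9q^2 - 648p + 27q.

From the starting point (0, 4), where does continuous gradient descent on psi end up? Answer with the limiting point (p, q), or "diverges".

psi is separable, so gradient descent decouples: p follows -∂psi/∂p, q follows -∂psi/∂q.
∂psi/∂p = 36(p - 3)(p + 2)(p + 3); at p=0 this is -648, so p increases.
∂psi/∂q = -9(q - 3)(q + 1); at q=4 this is -45, so q increases.
The q-coordinate has no critical point in that direction and runs off to infinity.

diverges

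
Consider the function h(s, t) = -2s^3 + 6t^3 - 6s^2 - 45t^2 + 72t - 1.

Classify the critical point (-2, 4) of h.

The mixed partial ∂²h/∂s∂t is 0, so the Hessian at any point is diag(h_ss, h_tt) = diag(-12(s + 1), 18(2t - 5)).
At (-2, 4): H = diag(12, 54).
Both eigenvalues are positive, so H is positive definite: a local minimum.

local minimum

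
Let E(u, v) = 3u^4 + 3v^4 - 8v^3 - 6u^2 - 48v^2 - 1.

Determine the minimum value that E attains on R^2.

E(u,v) separates as P(u) + Q(v) − 1, so its minimum is min P + min Q − 1.
P'(u) = 12u(u - 1)(u + 1) vanishes at u ∈ {-1, 0, 1}; Q'(v) = 12v(v - 4)(v + 2) vanishes at v ∈ {-2, 0, 4}.
Local minima of P (where P''>0): P(-1)=-3, P(1)=-3. Local minima of Q: Q(-2)=-80, Q(4)=-512.
So the global minimum of E is P(-1) + Q(4) − 1 = -3 − 512 − 1 = -516, attained at (-1, 4).

-516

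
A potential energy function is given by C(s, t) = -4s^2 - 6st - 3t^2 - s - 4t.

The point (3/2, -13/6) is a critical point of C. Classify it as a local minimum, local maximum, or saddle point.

The Hessian of C is constant: H = [[-8, -6], [-6, -6]].
det(H) = (-8)·(-6) − (-6)² = 12.
det(H) > 0 and tr(H) = -14 < 0, so H is negative definite and the point is a local maximum.

local maximum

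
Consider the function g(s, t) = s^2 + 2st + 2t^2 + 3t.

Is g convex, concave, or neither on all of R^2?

convex

g is quadratic, so its Hessian is the constant matrix H = [[2, 2], [2, 4]].
det(H) = 4, tr(H) = 6.
det(H) > 0 and tr(H) > 0, so H is positive definite everywhere: convex.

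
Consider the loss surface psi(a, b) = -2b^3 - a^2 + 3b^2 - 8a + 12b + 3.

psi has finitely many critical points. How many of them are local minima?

0

psi separates as a function of a plus a function of b, so ∇psi=0 decouples.
∂psi/∂a = -2(a + 4) = 0 at a ∈ {-4}; ∂psi/∂b = -6(b - 2)(b + 1) = 0 at b ∈ {-1, 2}.
The Hessian is diagonal: diag(psi_aa, psi_bb). Second derivatives: psi_aa(-4)=-2; psi_bb(-1)=18, psi_bb(2)=-18.
Local minima occur where both diagonal entries positive: none. Count: 0.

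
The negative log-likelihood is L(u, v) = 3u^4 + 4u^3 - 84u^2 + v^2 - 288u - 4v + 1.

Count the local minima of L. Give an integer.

L separates as a function of u plus a function of v, so ∇L=0 decouples.
∂L/∂u = 12(u - 4)(u + 2)(u + 3) = 0 at u ∈ {-3, -2, 4}; ∂L/∂v = 2(v - 2) = 0 at v ∈ {2}.
The Hessian is diagonal: diag(L_uu, L_vv). Second derivatives: L_uu(-3)=84, L_uu(-2)=-72, L_uu(4)=504; L_vv(2)=2.
Local minima occur where both diagonal entries positive: (-3, 2), (4, 2). Count: 2.

2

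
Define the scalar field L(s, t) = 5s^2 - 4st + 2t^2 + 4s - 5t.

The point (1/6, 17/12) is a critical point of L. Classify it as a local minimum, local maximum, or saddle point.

The Hessian of L is constant: H = [[10, -4], [-4, 4]].
det(H) = 10·4 − (-4)² = 24.
det(H) > 0 and tr(H) = 14 > 0, so H is positive definite and the point is a local minimum.

local minimum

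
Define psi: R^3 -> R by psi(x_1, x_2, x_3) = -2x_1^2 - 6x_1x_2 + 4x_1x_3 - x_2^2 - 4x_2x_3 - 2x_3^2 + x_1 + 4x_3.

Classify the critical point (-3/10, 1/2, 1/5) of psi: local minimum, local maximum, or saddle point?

saddle point

The Hessian is constant: H = [[-4, -6, 4], [-6, -2, -4], [4, -4, -4]].
Leading principal minors: Δ₁ = -4, Δ₂ = -28, Δ₃ = 400.
The minors fit neither the all-positive nor the alternating-sign pattern, so H is indefinite: a saddle point.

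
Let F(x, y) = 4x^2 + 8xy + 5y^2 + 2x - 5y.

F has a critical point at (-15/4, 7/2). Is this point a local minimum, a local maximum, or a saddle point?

local minimum

The Hessian of F is constant: H = [[8, 8], [8, 10]].
det(H) = 8·10 − 8² = 16.
det(H) > 0 and tr(H) = 18 > 0, so H is positive definite and the point is a local minimum.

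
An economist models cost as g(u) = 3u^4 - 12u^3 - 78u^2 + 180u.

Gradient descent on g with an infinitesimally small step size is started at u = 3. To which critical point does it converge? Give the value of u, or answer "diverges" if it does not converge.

5

g'(u) = 12(u - 5)(u - 1)(u + 3), so g'(3) = -288.
Gradient descent moves in the -g' direction, i.e. u is increasing.
The nearest critical point in that direction is u = 5, where g'' = 384 > 0 (a local minimum). The iterate converges there.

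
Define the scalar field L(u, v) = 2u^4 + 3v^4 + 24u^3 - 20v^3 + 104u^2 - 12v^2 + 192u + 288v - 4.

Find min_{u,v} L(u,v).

L(u,v) separates as P(u) + Q(v) − 4, so its minimum is min P + min Q − 4.
P'(u) = 8(u + 2)(u + 3)(u + 4) vanishes at u ∈ {-4, -3, -2}; Q'(v) = 12(v - 4)(v - 3)(v + 2) vanishes at v ∈ {-2, 3, 4}.
Local minima of P (where P''>0): P(-4)=-128, P(-2)=-128. Local minima of Q: Q(-2)=-416, Q(4)=448.
So the global minimum of L is P(-4) + Q(-2) − 4 = -128 − 416 − 4 = -548, attained at (-4, -2).

-548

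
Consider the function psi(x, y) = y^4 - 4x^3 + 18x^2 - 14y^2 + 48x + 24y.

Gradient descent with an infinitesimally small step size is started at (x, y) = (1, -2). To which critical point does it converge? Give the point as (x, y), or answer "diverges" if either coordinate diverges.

psi is separable, so gradient descent decouples: x follows -∂psi/∂x, y follows -∂psi/∂y.
∂psi/∂x = -12(x - 4)(x + 1); at x=1 this is 72, so x decreases.
∂psi/∂y = 4(y - 2)(y - 1)(y + 3); at y=-2 this is 48, so y decreases.
x converges to its nearest critical value -1 (a local min of the x-part); y converges to -3. The iterate converges to (-1, -3).

(-1, -3)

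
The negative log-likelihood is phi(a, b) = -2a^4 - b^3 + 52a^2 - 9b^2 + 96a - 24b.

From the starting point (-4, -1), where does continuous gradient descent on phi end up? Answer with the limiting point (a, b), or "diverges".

phi is separable, so gradient descent decouples: a follows -∂phi/∂a, b follows -∂phi/∂b.
∂phi/∂a = -8(a - 4)(a + 1)(a + 3); at a=-4 this is 192, so a decreases.
∂phi/∂b = -3(b + 2)(b + 4); at b=-1 this is -9, so b increases.
The a-coordinate has no critical point in that direction and runs off to infinity.

diverges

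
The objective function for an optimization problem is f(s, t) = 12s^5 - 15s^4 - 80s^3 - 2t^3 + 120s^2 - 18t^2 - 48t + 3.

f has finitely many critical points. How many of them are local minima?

2

f separates as a function of s plus a function of t, so ∇f=0 decouples.
∂f/∂s = 60s(s - 2)(s - 1)(s + 2) = 0 at s ∈ {-2, 0, 1, 2}; ∂f/∂t = -6(t + 2)(t + 4) = 0 at t ∈ {-4, -2}.
The Hessian is diagonal: diag(f_ss, f_tt). Second derivatives: f_ss(-2)=-1440, f_ss(0)=240, f_ss(1)=-180, f_ss(2)=480; f_tt(-4)=12, f_tt(-2)=-12.
Local minima occur where both diagonal entries positive: (0, -4), (2, -4). Count: 2.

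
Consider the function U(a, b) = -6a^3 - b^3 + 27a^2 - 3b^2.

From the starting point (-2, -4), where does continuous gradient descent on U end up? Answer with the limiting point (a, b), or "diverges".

U is separable, so gradient descent decouples: a follows -∂U/∂a, b follows -∂U/∂b.
∂U/∂a = -18a(a - 3); at a=-2 this is -180, so a increases.
∂U/∂b = -3b(b + 2); at b=-4 this is -24, so b increases.
a converges to its nearest critical value 0 (a local min of the a-part); b converges to -2. The iterate converges to (0, -2).

(0, -2)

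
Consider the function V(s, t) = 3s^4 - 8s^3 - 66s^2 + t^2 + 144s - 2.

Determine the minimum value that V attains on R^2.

-569

V(s,t) separates as P(s) + Q(t) − 2, so its minimum is min P + min Q − 2.
P'(s) = 12(s - 4)(s - 1)(s + 3) vanishes at s ∈ {-3, 1, 4}; Q'(t) = 2t vanishes at t ∈ {0}.
Local minima of P (where P''>0): P(-3)=-567, P(4)=-224. Local minima of Q: Q(0)=0.
So the global minimum of V is P(-3) + Q(0) − 2 = -567 + 0 − 2 = -569, attained at (-3, 0).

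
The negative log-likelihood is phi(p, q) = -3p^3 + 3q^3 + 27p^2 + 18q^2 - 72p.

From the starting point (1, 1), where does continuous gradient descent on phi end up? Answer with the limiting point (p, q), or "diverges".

(2, 0)

phi is separable, so gradient descent decouples: p follows -∂phi/∂p, q follows -∂phi/∂q.
∂phi/∂p = -9(p - 4)(p - 2); at p=1 this is -27, so p increases.
∂phi/∂q = 9q(q + 4); at q=1 this is 45, so q decreases.
p converges to its nearest critical value 2 (a local min of the p-part); q converges to 0. The iterate converges to (2, 0).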